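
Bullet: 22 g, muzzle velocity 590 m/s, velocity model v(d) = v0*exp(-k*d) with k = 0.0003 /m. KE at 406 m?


v = v0*exp(-k*d) = 590*exp(-0.0003*406) = 522.342 m/s
E = 0.5*m*v^2 = 0.5*0.022*522.342^2 = 3001 J

3001 J


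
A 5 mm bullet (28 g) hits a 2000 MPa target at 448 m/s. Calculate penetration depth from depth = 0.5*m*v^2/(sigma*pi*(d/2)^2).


A = pi*(d/2)^2 = pi*(5/2)^2 = 19.635 mm^2
E = 0.5*m*v^2 = 0.5*0.028*448^2 = 2809.86 J
depth = E/(sigma*A) = 2809.86 J / (2000 MPa * 19.635 mm^2) = 2809.86/(2000 * 19.635) m = 0.0715524 m ≈ 71.55 mm

71.55 mm


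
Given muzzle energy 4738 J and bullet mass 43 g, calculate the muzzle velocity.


v = sqrt(2*E/m) = sqrt(2*4738/0.043) = 469.4 m/s

469.4 m/s


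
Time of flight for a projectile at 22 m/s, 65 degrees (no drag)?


T = 2*v0*sin(theta)/g = 2*22*sin(65°)/9.81 = 4.065 s

4.065 s


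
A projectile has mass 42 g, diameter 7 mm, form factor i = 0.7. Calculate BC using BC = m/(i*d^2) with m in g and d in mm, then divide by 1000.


BC = m/(i*d^2*1000) = 42/(0.7 * 7^2 * 1000) = 0.001224

0.001224


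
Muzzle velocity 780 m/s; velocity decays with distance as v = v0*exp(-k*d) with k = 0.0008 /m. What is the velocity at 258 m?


v = v0*exp(-k*d) = 780*exp(-0.0008*258) = 634.5 m/s

634.5 m/s


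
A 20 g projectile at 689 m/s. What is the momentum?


p = m*v = 0.02*689 = 13.78 kg·m/s

13.78 kg·m/s


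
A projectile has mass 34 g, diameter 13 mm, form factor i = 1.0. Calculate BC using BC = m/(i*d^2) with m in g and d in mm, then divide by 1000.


BC = m/(i*d^2*1000) = 34/(1.0 * 13^2 * 1000) = 0.0002012

0.0002012


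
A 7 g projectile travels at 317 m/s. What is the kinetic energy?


E = 0.5*m*v^2 = 0.5*0.007*317^2 = 351.7 J

351.7 J


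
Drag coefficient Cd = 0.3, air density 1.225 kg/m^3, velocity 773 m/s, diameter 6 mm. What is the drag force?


A = pi*(d/2)^2 = pi*(6/2000)^2 = 2.82743e-05 m^2
Fd = 0.5*Cd*rho*A*v^2 = 0.5*0.3*1.225*2.82743e-05*773^2 = 3.104 N

3.104 N


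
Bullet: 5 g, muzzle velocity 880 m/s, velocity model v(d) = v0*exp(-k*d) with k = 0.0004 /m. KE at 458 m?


v = v0*exp(-k*d) = 880*exp(-0.0004*458) = 732.689 m/s
E = 0.5*m*v^2 = 0.5*0.005*732.689^2 = 1342 J

1342 J


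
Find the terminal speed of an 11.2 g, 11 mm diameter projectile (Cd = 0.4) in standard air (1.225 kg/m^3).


A = pi*(d/2)^2 = pi*(11/2000)^2 = 9.50332e-05 m^2
vt = sqrt(2mg/(Cd*rho*A)) = sqrt(2*0.0112*9.81/(0.4 * 1.225 * 9.50332e-05)) = 68.69 m/s

68.69 m/s


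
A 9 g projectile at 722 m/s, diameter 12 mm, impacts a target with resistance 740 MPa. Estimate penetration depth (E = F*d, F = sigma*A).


A = pi*(d/2)^2 = pi*(12/2)^2 = 113.097 mm^2
E = 0.5*m*v^2 = 0.5*0.009*722^2 = 2345.78 J
depth = E/(sigma*A) = 2345.78 J / (740 MPa * 113.097 mm^2) = 2345.78/(740 * 113.097) m = 0.0280287 m ≈ 28.03 mm

28.03 mm


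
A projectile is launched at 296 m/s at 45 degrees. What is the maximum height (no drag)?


H = (v0*sin(theta))^2 / (2g) = (296*sin(45°))^2 / (2*9.81) = 2233 m

2233 m


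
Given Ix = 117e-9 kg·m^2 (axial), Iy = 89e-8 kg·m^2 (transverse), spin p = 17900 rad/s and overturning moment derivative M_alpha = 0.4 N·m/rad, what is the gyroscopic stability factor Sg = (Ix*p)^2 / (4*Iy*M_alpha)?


Sg = Ix^2 * p^2 / (4 * Iy * M_alpha) = (117e-9)^2 * 17900^2 / (4 * 89e-8 * 0.4) = 3.08

3.08


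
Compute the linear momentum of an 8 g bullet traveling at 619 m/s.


p = m*v = 0.008*619 = 4.952 kg·m/s

4.952 kg·m/s


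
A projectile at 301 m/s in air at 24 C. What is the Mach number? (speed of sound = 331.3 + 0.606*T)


a = 331.3 + 0.606*(24) = 345.844 m/s
M = v/a = 301/345.844 = 0.8703

0.8703


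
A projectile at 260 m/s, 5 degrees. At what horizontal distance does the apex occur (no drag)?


R = v0^2*sin(2*theta)/g = 260^2*sin(2*5°)/9.81 = 1196.6 m
apex_dist = R/2 = 1196.6/2 = 598.3 m

598.3 m


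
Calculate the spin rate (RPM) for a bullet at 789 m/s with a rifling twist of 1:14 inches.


twist_m = 14*0.0254 = 0.3556 m
spin = v/twist = 789/0.3556 = 2218.785 rev/s
RPM = spin*60 = 2218.785*60 ≈ 133127 RPM

133127 RPM


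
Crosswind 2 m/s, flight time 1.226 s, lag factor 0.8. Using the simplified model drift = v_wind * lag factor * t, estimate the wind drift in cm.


drift = v_wind * lag * t = 2 * 0.8 * 1.226 = 1.9616 m ≈ 196.2 cm

196.2 cm


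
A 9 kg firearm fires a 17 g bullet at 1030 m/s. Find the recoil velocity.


v_recoil = m_p * v_p / m_gun = 0.017 * 1030 / 9 = 1.946 m/s

1.946 m/s


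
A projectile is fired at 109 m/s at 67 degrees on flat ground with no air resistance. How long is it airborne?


T = 2*v0*sin(theta)/g = 2*109*sin(67°)/9.81 = 20.46 s

20.46 s


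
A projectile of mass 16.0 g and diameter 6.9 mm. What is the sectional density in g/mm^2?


SD = m/d^2 = 16.0/6.9^2 = 0.3361 g/mm^2

0.3361 g/mm^2


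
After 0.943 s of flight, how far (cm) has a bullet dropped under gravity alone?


drop = 0.5*g*t^2 = 0.5*9.81*0.943^2 = 4.36177 m ≈ 436.2 cm

436.2 cm


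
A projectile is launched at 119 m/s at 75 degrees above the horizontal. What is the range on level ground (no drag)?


R = v0^2 * sin(2*theta) / g = 119^2 * sin(2*75°) / 9.81 = 721.8 m

721.8 m


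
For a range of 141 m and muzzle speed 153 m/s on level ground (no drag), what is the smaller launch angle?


sin(2*theta) = R*g/v0^2 = 141*9.81/153^2 = 0.0590888, theta = arcsin(0.0590888)/2 = 1.694°

1.694 degrees


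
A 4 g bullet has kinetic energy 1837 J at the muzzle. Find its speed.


v = sqrt(2*E/m) = sqrt(2*1837/0.004) = 958.4 m/s

958.4 m/s


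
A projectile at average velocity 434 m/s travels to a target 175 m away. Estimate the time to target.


t = d/v = 175/434 = 0.4032 s

0.4032 s


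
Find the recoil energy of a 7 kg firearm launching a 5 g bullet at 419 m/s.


v_r = m_p*v_p/m_gun = 0.005*419/7 = 0.299286 m/s, E_r = 0.5*m_gun*v_r^2 = 0.5*7*0.299286^2 = 0.3135 J

0.3135 J


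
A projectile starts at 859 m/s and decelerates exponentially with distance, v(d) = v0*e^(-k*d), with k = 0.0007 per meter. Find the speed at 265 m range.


v = v0*exp(-k*d) = 859*exp(-0.0007*265) = 713.6 m/s

713.6 m/s


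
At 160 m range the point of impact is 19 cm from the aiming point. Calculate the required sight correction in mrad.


1 mrad subtends 1 cm per 10 m of range, so adj = error_cm / (dist_m / 10) = 19 / (160/10) = 1.188 mrad

1.188 mrad


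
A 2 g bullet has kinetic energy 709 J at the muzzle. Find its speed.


v = sqrt(2*E/m) = sqrt(2*709/0.002) = 842 m/s

842 m/s


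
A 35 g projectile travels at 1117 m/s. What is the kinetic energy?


E = 0.5*m*v^2 = 0.5*0.035*1117^2 = 21835 J

21835 J


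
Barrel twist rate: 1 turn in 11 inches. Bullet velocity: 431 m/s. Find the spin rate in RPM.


twist_m = 11*0.0254 = 0.2794 m
spin = v/twist = 431/0.2794 = 1542.591 rev/s
RPM = spin*60 = 1542.591*60 ≈ 92555 RPM

92555 RPM


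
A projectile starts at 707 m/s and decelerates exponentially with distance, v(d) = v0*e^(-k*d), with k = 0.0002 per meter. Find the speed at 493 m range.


v = v0*exp(-k*d) = 707*exp(-0.0002*493) = 640.6 m/s

640.6 m/s


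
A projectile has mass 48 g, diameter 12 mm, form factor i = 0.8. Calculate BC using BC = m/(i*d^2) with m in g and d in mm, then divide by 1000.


BC = m/(i*d^2*1000) = 48/(0.8 * 12^2 * 1000) = 0.0004167

0.0004167


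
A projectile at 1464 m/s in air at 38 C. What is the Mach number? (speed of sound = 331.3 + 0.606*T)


a = 331.3 + 0.606*(38) = 354.328 m/s
M = v/a = 1464/354.328 = 4.132

4.132


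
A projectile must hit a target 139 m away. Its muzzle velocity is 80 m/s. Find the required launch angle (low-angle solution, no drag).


sin(2*theta) = R*g/v0^2 = 139*9.81/80^2 = 0.213061, theta = arcsin(0.213061)/2 = 6.151°

6.151 degrees


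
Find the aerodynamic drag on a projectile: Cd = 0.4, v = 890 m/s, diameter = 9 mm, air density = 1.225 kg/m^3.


A = pi*(d/2)^2 = pi*(9/2000)^2 = 6.36173e-05 m^2
Fd = 0.5*Cd*rho*A*v^2 = 0.5*0.4*1.225*6.36173e-05*890^2 = 12.35 N

12.35 N


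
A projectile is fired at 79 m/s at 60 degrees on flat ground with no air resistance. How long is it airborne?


T = 2*v0*sin(theta)/g = 2*79*sin(60°)/9.81 = 13.95 s

13.95 s


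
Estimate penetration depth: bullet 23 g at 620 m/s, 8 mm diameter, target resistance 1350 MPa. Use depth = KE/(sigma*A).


A = pi*(d/2)^2 = pi*(8/2)^2 = 50.2655 mm^2
E = 0.5*m*v^2 = 0.5*0.023*620^2 = 4420.6 J
depth = E/(sigma*A) = 4420.6 J / (1350 MPa * 50.2655 mm^2) = 4420.6/(1350 * 50.2655) m = 0.0651445 m ≈ 65.14 mm

65.14 mm


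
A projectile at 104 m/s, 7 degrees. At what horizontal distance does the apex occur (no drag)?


R = v0^2*sin(2*theta)/g = 104^2*sin(2*7°)/9.81 = 266.731 m
apex_dist = R/2 = 266.731/2 = 133.4 m

133.4 m


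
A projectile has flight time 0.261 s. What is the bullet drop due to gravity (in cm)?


drop = 0.5*g*t^2 = 0.5*9.81*0.261^2 = 0.334134 m ≈ 33.41 cm

33.41 cm


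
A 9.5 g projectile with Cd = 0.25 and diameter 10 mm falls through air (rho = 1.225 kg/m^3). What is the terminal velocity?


A = pi*(d/2)^2 = pi*(10/2000)^2 = 7.85398e-05 m^2
vt = sqrt(2mg/(Cd*rho*A)) = sqrt(2*0.0095*9.81/(0.25 * 1.225 * 7.85398e-05)) = 88.03 m/s

88.03 m/s


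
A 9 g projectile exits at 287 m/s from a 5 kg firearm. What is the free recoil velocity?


v_recoil = m_p * v_p / m_gun = 0.009 * 287 / 5 = 0.5166 m/s

0.5166 m/s


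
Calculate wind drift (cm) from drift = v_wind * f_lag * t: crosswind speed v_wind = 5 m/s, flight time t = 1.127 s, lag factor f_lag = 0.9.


drift = v_wind * lag * t = 5 * 0.9 * 1.127 = 5.0715 m ≈ 507.2 cm

507.2 cm


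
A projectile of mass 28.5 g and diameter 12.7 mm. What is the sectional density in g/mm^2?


SD = m/d^2 = 28.5/12.7^2 = 0.1767 g/mm^2

0.1767 g/mm^2


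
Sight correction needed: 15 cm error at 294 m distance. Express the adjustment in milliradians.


1 mrad subtends 1 cm per 10 m of range, so adj = error_cm / (dist_m / 10) = 15 / (294/10) = 0.5102 mrad

0.5102 mrad


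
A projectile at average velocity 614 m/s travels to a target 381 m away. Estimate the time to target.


t = d/v = 381/614 = 0.6205 s

0.6205 s


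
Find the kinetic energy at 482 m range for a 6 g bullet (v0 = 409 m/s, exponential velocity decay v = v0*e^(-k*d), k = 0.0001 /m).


v = v0*exp(-k*d) = 409*exp(-0.0001*482) = 389.754 m/s
E = 0.5*m*v^2 = 0.5*0.006*389.754^2 = 455.7 J

455.7 J


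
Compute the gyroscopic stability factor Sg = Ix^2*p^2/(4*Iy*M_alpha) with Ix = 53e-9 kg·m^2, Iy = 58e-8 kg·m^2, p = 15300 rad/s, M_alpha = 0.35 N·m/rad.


Sg = Ix^2 * p^2 / (4 * Iy * M_alpha) = (53e-9)^2 * 15300^2 / (4 * 58e-8 * 0.35) = 0.8098

0.8098


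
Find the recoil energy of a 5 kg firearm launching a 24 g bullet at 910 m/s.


v_r = m_p*v_p/m_gun = 0.024*910/5 = 4.368 m/s, E_r = 0.5*m_gun*v_r^2 = 0.5*5*4.368^2 = 47.7 J

47.7 J


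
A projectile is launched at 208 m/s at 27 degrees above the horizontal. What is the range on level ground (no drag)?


R = v0^2 * sin(2*theta) / g = 208^2 * sin(2*27°) / 9.81 = 3568 m

3568 m


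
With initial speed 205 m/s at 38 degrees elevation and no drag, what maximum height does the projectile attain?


H = (v0*sin(theta))^2 / (2g) = (205*sin(38°))^2 / (2*9.81) = 811.9 m

811.9 m


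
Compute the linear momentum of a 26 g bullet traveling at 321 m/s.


p = m*v = 0.026*321 = 8.346 kg·m/s

8.346 kg·m/s


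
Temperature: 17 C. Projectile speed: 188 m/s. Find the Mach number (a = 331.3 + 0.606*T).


a = 331.3 + 0.606*(17) = 341.602 m/s
M = v/a = 188/341.602 = 0.5503

0.5503


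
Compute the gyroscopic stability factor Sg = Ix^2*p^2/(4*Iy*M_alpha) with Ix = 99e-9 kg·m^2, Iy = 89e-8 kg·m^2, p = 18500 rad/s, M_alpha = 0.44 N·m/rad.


Sg = Ix^2 * p^2 / (4 * Iy * M_alpha) = (99e-9)^2 * 18500^2 / (4 * 89e-8 * 0.44) = 2.141

2.141


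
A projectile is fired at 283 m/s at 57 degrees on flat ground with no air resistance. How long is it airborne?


T = 2*v0*sin(theta)/g = 2*283*sin(57°)/9.81 = 48.39 s

48.39 s


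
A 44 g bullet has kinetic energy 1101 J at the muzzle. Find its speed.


v = sqrt(2*E/m) = sqrt(2*1101/0.044) = 223.7 m/s

223.7 m/s


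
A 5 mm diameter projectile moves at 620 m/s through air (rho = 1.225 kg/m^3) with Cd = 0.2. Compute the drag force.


A = pi*(d/2)^2 = pi*(5/2000)^2 = 1.96350e-05 m^2
Fd = 0.5*Cd*rho*A*v^2 = 0.5*0.2*1.225*1.96350e-05*620^2 = 0.9246 N

0.9246 N


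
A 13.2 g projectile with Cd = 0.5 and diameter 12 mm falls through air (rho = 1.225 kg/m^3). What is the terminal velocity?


A = pi*(d/2)^2 = pi*(12/2000)^2 = 1.13097e-04 m^2
vt = sqrt(2mg/(Cd*rho*A)) = sqrt(2*0.0132*9.81/(0.5 * 1.225 * 1.13097e-04)) = 61.14 m/s

61.14 m/s


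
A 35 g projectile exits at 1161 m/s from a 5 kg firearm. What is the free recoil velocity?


v_recoil = m_p * v_p / m_gun = 0.035 * 1161 / 5 = 8.127 m/s

8.127 m/s


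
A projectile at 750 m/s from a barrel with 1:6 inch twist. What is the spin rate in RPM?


twist_m = 6*0.0254 = 0.1524 m
spin = v/twist = 750/0.1524 = 4921.26 rev/s
RPM = spin*60 = 4921.26*60 ≈ 295276 RPM

295276 RPM


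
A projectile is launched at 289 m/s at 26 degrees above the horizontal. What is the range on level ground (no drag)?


R = v0^2 * sin(2*theta) / g = 289^2 * sin(2*26°) / 9.81 = 6709 m

6709 m


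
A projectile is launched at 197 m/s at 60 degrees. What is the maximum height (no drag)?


H = (v0*sin(theta))^2 / (2g) = (197*sin(60°))^2 / (2*9.81) = 1484 m

1484 m


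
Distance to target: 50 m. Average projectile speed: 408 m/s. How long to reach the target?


t = d/v = 50/408 = 0.1225 s

0.1225 s


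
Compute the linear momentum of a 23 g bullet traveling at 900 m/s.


p = m*v = 0.023*900 = 20.7 kg·m/s

20.7 kg·m/s


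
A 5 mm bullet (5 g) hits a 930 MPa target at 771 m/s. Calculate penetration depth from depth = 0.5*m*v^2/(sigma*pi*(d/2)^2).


A = pi*(d/2)^2 = pi*(5/2)^2 = 19.635 mm^2
E = 0.5*m*v^2 = 0.5*0.005*771^2 = 1486.1 J
depth = E/(sigma*A) = 1486.1 J / (930 MPa * 19.635 mm^2) = 1486.1/(930 * 19.635) m = 0.0813834 m ≈ 81.38 mm

81.38 mm


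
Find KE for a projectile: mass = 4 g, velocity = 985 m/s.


E = 0.5*m*v^2 = 0.5*0.004*985^2 = 1940 J

1940 J


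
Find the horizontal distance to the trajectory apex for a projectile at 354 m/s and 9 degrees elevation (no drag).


R = v0^2*sin(2*theta)/g = 354^2*sin(2*9°)/9.81 = 3947.48 m
apex_dist = R/2 = 3947.48/2 = 1974 m

1974 m


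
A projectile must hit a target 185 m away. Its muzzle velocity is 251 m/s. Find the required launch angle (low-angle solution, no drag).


sin(2*theta) = R*g/v0^2 = 185*9.81/251^2 = 0.0288067, theta = arcsin(0.0288067)/2 = 0.8254°

0.8254 degrees


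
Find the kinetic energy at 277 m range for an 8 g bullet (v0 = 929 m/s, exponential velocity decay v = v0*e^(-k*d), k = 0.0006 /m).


v = v0*exp(-k*d) = 929*exp(-0.0006*277) = 786.749 m/s
E = 0.5*m*v^2 = 0.5*0.008*786.749^2 = 2476 J

2476 J


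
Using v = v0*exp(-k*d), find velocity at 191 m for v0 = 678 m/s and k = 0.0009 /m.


v = v0*exp(-k*d) = 678*exp(-0.0009*191) = 570.9 m/s

570.9 m/s


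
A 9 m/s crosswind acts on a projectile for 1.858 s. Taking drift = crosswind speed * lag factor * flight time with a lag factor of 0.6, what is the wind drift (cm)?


drift = v_wind * lag * t = 9 * 0.6 * 1.858 = 10.0332 m ≈ 1003 cm

1003 cm


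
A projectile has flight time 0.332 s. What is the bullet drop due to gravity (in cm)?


drop = 0.5*g*t^2 = 0.5*9.81*0.332^2 = 0.540649 m ≈ 54.06 cm

54.06 cm


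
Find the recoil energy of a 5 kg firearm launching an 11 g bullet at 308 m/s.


v_r = m_p*v_p/m_gun = 0.011*308/5 = 0.6776 m/s, E_r = 0.5*m_gun*v_r^2 = 0.5*5*0.6776^2 = 1.148 J

1.148 J


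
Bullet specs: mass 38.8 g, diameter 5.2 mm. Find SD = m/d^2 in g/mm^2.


SD = m/d^2 = 38.8/5.2^2 = 1.435 g/mm^2

1.435 g/mm^2


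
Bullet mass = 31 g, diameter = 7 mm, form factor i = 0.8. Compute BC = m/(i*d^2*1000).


BC = m/(i*d^2*1000) = 31/(0.8 * 7^2 * 1000) = 0.0007908

0.0007908


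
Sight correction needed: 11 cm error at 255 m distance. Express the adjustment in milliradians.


1 mrad subtends 1 cm per 10 m of range, so adj = error_cm / (dist_m / 10) = 11 / (255/10) = 0.4314 mrad

0.4314 mrad


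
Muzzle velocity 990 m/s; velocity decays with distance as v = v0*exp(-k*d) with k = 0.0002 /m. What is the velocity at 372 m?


v = v0*exp(-k*d) = 990*exp(-0.0002*372) = 919 m/s

919 m/s


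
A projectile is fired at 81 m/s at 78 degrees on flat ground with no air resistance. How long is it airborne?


T = 2*v0*sin(theta)/g = 2*81*sin(78°)/9.81 = 16.15 s

16.15 s


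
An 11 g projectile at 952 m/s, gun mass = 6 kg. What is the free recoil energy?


v_r = m_p*v_p/m_gun = 0.011*952/6 = 1.74533 m/s, E_r = 0.5*m_gun*v_r^2 = 0.5*6*1.74533^2 = 9.139 J

9.139 J


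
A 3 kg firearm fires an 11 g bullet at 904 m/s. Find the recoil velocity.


v_recoil = m_p * v_p / m_gun = 0.011 * 904 / 3 = 3.315 m/s

3.315 m/s


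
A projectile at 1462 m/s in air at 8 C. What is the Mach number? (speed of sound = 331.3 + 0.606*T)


a = 331.3 + 0.606*(8) = 336.148 m/s
M = v/a = 1462/336.148 = 4.349

4.349


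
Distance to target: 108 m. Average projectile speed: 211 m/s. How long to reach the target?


t = d/v = 108/211 = 0.5118 s

0.5118 s


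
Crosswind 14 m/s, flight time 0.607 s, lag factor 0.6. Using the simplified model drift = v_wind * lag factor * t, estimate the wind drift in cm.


drift = v_wind * lag * t = 14 * 0.6 * 0.607 = 5.0988 m ≈ 509.9 cm

509.9 cm


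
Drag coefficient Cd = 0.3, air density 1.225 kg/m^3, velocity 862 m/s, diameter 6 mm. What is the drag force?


A = pi*(d/2)^2 = pi*(6/2000)^2 = 2.82743e-05 m^2
Fd = 0.5*Cd*rho*A*v^2 = 0.5*0.3*1.225*2.82743e-05*862^2 = 3.86 N

3.86 N


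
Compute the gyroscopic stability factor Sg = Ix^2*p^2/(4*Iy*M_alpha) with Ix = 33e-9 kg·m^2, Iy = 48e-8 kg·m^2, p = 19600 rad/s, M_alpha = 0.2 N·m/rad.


Sg = Ix^2 * p^2 / (4 * Iy * M_alpha) = (33e-9)^2 * 19600^2 / (4 * 48e-8 * 0.2) = 1.089

1.089


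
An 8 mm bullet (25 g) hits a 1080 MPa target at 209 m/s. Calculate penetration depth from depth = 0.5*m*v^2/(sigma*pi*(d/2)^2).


A = pi*(d/2)^2 = pi*(8/2)^2 = 50.2655 mm^2
E = 0.5*m*v^2 = 0.5*0.025*209^2 = 546.013 J
depth = E/(sigma*A) = 546.013 J / (1080 MPa * 50.2655 mm^2) = 546.013/(1080 * 50.2655) m = 0.0100579 m ≈ 10.06 mm

10.06 mm


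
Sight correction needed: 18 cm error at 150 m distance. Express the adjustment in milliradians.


1 mrad subtends 1 cm per 10 m of range, so adj = error_cm / (dist_m / 10) = 18 / (150/10) = 1.2 mrad

1.2 mrad


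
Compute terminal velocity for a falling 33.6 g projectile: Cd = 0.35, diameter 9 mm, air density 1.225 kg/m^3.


A = pi*(d/2)^2 = pi*(9/2000)^2 = 6.36173e-05 m^2
vt = sqrt(2mg/(Cd*rho*A)) = sqrt(2*0.0336*9.81/(0.35 * 1.225 * 6.36173e-05)) = 155.5 m/s

155.5 m/s


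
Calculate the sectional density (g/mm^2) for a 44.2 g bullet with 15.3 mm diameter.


SD = m/d^2 = 44.2/15.3^2 = 0.1888 g/mm^2

0.1888 g/mm^2


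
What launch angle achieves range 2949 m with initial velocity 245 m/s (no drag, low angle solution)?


sin(2*theta) = R*g/v0^2 = 2949*9.81/245^2 = 0.481961, theta = arcsin(0.481961)/2 = 14.41°

14.41 degrees


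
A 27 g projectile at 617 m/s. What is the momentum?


p = m*v = 0.027*617 = 16.66 kg·m/s

16.66 kg·m/s


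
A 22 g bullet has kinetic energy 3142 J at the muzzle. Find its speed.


v = sqrt(2*E/m) = sqrt(2*3142/0.022) = 534.4 m/s

534.4 m/s


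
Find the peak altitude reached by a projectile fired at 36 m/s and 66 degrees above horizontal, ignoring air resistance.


H = (v0*sin(theta))^2 / (2g) = (36*sin(66°))^2 / (2*9.81) = 55.13 m

55.13 m


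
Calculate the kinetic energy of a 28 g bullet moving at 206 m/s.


E = 0.5*m*v^2 = 0.5*0.028*206^2 = 594.1 J

594.1 J


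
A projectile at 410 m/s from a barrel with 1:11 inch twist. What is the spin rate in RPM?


twist_m = 11*0.0254 = 0.2794 m
spin = v/twist = 410/0.2794 = 1467.43 rev/s
RPM = spin*60 = 1467.43*60 ≈ 88046 RPM

88046 RPM


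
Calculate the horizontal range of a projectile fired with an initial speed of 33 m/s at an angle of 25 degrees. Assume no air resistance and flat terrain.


R = v0^2 * sin(2*theta) / g = 33^2 * sin(2*25°) / 9.81 = 85.04 m

85.04 m


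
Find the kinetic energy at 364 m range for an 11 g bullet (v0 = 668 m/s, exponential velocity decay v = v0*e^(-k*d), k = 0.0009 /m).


v = v0*exp(-k*d) = 668*exp(-0.0009*364) = 481.395 m/s
E = 0.5*m*v^2 = 0.5*0.011*481.395^2 = 1275 J

1275 J


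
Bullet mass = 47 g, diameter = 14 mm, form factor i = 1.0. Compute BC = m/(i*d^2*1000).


BC = m/(i*d^2*1000) = 47/(1.0 * 14^2 * 1000) = 0.0002398

0.0002398


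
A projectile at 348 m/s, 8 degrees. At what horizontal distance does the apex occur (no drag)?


R = v0^2*sin(2*theta)/g = 348^2*sin(2*8°)/9.81 = 3402.73 m
apex_dist = R/2 = 3402.73/2 = 1701 m

1701 m


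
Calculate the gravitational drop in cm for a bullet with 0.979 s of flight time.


drop = 0.5*g*t^2 = 0.5*9.81*0.979^2 = 4.70115 m ≈ 470.1 cm

470.1 cm


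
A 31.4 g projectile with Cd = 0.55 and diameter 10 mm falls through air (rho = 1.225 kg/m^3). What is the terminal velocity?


A = pi*(d/2)^2 = pi*(10/2000)^2 = 7.85398e-05 m^2
vt = sqrt(2mg/(Cd*rho*A)) = sqrt(2*0.0314*9.81/(0.55 * 1.225 * 7.85398e-05)) = 107.9 m/s

107.9 m/s


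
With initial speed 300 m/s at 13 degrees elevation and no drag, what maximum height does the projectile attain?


H = (v0*sin(theta))^2 / (2g) = (300*sin(13°))^2 / (2*9.81) = 232.1 m

232.1 m


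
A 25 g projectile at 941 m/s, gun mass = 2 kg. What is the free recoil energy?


v_r = m_p*v_p/m_gun = 0.025*941/2 = 11.7625 m/s, E_r = 0.5*m_gun*v_r^2 = 0.5*2*11.7625^2 = 138.4 J

138.4 J


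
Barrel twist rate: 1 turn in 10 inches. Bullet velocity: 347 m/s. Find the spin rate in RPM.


twist_m = 10*0.0254 = 0.254 m
spin = v/twist = 347/0.254 = 1366.142 rev/s
RPM = spin*60 = 1366.142*60 ≈ 81969 RPM

81969 RPM


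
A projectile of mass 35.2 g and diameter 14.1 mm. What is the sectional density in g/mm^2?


SD = m/d^2 = 35.2/14.1^2 = 0.1771 g/mm^2

0.1771 g/mm^2


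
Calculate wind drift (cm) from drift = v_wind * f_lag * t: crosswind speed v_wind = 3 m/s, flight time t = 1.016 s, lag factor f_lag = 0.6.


drift = v_wind * lag * t = 3 * 0.6 * 1.016 = 1.8288 m ≈ 182.9 cm

182.9 cm


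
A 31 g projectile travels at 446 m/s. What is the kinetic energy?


E = 0.5*m*v^2 = 0.5*0.031*446^2 = 3083 J

3083 J


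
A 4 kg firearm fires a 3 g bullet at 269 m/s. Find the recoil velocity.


v_recoil = m_p * v_p / m_gun = 0.003 * 269 / 4 = 0.2018 m/s

0.2018 m/s


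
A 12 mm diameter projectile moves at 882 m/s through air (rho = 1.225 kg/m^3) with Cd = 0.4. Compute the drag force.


A = pi*(d/2)^2 = pi*(12/2000)^2 = 1.13097e-04 m^2
Fd = 0.5*Cd*rho*A*v^2 = 0.5*0.4*1.225*1.13097e-04*882^2 = 21.56 N

21.56 N


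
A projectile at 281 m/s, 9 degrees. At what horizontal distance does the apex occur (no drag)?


R = v0^2*sin(2*theta)/g = 281^2*sin(2*9°)/9.81 = 2487.29 m
apex_dist = R/2 = 2487.29/2 = 1244 m

1244 m


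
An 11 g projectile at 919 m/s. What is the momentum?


p = m*v = 0.011*919 = 10.11 kg·m/s

10.11 kg·m/s


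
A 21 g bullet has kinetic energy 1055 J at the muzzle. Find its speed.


v = sqrt(2*E/m) = sqrt(2*1055/0.021) = 317 m/s

317 m/s


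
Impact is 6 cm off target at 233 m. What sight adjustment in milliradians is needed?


1 mrad subtends 1 cm per 10 m of range, so adj = error_cm / (dist_m / 10) = 6 / (233/10) = 0.2575 mrad

0.2575 mrad


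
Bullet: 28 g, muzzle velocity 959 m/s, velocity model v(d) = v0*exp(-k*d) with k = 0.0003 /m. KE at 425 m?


v = v0*exp(-k*d) = 959*exp(-0.0003*425) = 844.201 m/s
E = 0.5*m*v^2 = 0.5*0.028*844.201^2 = 9977 J

9977 J


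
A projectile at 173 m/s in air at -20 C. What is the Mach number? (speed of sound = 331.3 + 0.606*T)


a = 331.3 + 0.606*(-20) = 319.18 m/s
M = v/a = 173/319.18 = 0.542

0.542


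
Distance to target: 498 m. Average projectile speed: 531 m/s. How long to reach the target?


t = d/v = 498/531 = 0.9379 s

0.9379 s


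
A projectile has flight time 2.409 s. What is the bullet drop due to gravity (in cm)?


drop = 0.5*g*t^2 = 0.5*9.81*2.409^2 = 28.4651 m ≈ 2847 cm

2847 cm


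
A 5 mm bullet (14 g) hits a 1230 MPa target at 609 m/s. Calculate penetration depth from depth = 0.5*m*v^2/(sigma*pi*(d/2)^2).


A = pi*(d/2)^2 = pi*(5/2)^2 = 19.635 mm^2
E = 0.5*m*v^2 = 0.5*0.014*609^2 = 2596.17 J
depth = E/(sigma*A) = 2596.17 J / (1230 MPa * 19.635 mm^2) = 2596.17/(1230 * 19.635) m = 0.107497 m ≈ 107.5 mm

107.5 mm


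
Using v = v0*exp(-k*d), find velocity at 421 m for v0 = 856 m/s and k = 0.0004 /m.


v = v0*exp(-k*d) = 856*exp(-0.0004*421) = 723.3 m/s

723.3 m/s


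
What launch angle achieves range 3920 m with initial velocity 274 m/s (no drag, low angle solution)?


sin(2*theta) = R*g/v0^2 = 3920*9.81/274^2 = 0.512217, theta = arcsin(0.512217)/2 = 15.41°

15.41 degrees


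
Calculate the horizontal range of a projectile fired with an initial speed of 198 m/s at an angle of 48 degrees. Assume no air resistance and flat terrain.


R = v0^2 * sin(2*theta) / g = 198^2 * sin(2*48°) / 9.81 = 3974 m

3974 m


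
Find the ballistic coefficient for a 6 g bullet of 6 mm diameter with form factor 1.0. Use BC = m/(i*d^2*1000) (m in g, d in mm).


BC = m/(i*d^2*1000) = 6/(1.0 * 6^2 * 1000) = 0.0001667

0.0001667


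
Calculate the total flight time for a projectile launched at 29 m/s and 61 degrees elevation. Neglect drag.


T = 2*v0*sin(theta)/g = 2*29*sin(61°)/9.81 = 5.171 s

5.171 s


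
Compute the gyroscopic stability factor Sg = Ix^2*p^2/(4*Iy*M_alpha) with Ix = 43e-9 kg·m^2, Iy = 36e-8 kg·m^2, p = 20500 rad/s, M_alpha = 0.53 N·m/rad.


Sg = Ix^2 * p^2 / (4 * Iy * M_alpha) = (43e-9)^2 * 20500^2 / (4 * 36e-8 * 0.53) = 1.018

1.018


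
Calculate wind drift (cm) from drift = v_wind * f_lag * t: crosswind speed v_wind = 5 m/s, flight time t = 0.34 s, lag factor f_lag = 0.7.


drift = v_wind * lag * t = 5 * 0.7 * 0.34 = 1.19 m ≈ 119 cm

119 cm


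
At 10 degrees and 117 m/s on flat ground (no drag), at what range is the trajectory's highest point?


R = v0^2*sin(2*theta)/g = 117^2*sin(2*10°)/9.81 = 477.259 m
apex_dist = R/2 = 477.259/2 = 238.6 m

238.6 m


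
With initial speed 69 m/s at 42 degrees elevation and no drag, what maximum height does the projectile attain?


H = (v0*sin(theta))^2 / (2g) = (69*sin(42°))^2 / (2*9.81) = 108.6 m

108.6 m


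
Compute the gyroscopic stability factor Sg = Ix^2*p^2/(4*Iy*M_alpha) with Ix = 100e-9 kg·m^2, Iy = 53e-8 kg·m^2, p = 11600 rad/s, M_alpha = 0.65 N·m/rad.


Sg = Ix^2 * p^2 / (4 * Iy * M_alpha) = (100e-9)^2 * 11600^2 / (4 * 53e-8 * 0.65) = 0.9765

0.9765


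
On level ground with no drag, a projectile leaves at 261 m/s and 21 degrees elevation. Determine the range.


R = v0^2 * sin(2*theta) / g = 261^2 * sin(2*21°) / 9.81 = 4646 m

4646 m


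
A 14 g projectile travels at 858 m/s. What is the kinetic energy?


E = 0.5*m*v^2 = 0.5*0.014*858^2 = 5153 J

5153 J


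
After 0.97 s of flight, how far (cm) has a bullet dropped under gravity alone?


drop = 0.5*g*t^2 = 0.5*9.81*0.97^2 = 4.61511 m ≈ 461.5 cm

461.5 cm


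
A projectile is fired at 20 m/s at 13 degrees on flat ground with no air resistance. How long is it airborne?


T = 2*v0*sin(theta)/g = 2*20*sin(13°)/9.81 = 0.9172 s

0.9172 s


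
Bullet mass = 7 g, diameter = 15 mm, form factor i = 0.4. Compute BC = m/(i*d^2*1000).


BC = m/(i*d^2*1000) = 7/(0.4 * 15^2 * 1000) = 7.778e-05

7.778e-05


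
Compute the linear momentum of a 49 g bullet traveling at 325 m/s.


p = m*v = 0.049*325 = 15.93 kg·m/s

15.93 kg·m/s


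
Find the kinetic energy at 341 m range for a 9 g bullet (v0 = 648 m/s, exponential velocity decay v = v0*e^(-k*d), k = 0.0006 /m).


v = v0*exp(-k*d) = 648*exp(-0.0006*341) = 528.103 m/s
E = 0.5*m*v^2 = 0.5*0.009*528.103^2 = 1255 J

1255 J


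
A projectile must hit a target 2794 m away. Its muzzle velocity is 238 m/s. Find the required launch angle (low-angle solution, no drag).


sin(2*theta) = R*g/v0^2 = 2794*9.81/238^2 = 0.483884, theta = arcsin(0.483884)/2 = 14.47°

14.47 degrees


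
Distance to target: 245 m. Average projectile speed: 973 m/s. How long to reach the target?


t = d/v = 245/973 = 0.2518 s

0.2518 s


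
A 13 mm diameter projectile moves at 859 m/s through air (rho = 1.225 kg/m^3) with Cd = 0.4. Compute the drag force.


A = pi*(d/2)^2 = pi*(13/2000)^2 = 1.32732e-04 m^2
Fd = 0.5*Cd*rho*A*v^2 = 0.5*0.4*1.225*1.32732e-04*859^2 = 24 N

24 N


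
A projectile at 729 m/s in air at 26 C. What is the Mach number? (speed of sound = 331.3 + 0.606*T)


a = 331.3 + 0.606*(26) = 347.056 m/s
M = v/a = 729/347.056 = 2.101

2.101


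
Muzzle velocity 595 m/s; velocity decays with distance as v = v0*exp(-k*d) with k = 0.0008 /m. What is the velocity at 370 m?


v = v0*exp(-k*d) = 595*exp(-0.0008*370) = 442.6 m/s

442.6 m/s


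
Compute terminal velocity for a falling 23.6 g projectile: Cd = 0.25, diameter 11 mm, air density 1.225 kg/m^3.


A = pi*(d/2)^2 = pi*(11/2000)^2 = 9.50332e-05 m^2
vt = sqrt(2mg/(Cd*rho*A)) = sqrt(2*0.0236*9.81/(0.25 * 1.225 * 9.50332e-05)) = 126.1 m/s

126.1 m/s


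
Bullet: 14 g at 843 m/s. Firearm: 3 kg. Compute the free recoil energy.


v_r = m_p*v_p/m_gun = 0.014*843/3 = 3.934 m/s, E_r = 0.5*m_gun*v_r^2 = 0.5*3*3.934^2 = 23.21 J

23.21 J


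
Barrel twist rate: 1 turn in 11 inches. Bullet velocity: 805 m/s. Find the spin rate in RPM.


twist_m = 11*0.0254 = 0.2794 m
spin = v/twist = 805/0.2794 = 2881.174 rev/s
RPM = spin*60 = 2881.174*60 ≈ 172870 RPM

172870 RPM


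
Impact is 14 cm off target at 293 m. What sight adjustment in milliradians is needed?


1 mrad subtends 1 cm per 10 m of range, so adj = error_cm / (dist_m / 10) = 14 / (293/10) = 0.4778 mrad

0.4778 mrad


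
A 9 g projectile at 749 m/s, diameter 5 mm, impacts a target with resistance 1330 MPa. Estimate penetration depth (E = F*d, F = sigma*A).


A = pi*(d/2)^2 = pi*(5/2)^2 = 19.635 mm^2
E = 0.5*m*v^2 = 0.5*0.009*749^2 = 2524.5 J
depth = E/(sigma*A) = 2524.5 J / (1330 MPa * 19.635 mm^2) = 2524.5/(1330 * 19.635) m = 0.0966706 m ≈ 96.67 mm

96.67 mm


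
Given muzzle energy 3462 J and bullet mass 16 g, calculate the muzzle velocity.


v = sqrt(2*E/m) = sqrt(2*3462/0.016) = 657.8 m/s

657.8 m/s


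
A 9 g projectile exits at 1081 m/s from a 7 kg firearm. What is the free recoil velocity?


v_recoil = m_p * v_p / m_gun = 0.009 * 1081 / 7 = 1.39 m/s

1.39 m/s


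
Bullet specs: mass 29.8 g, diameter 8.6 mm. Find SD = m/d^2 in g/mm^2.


SD = m/d^2 = 29.8/8.6^2 = 0.4029 g/mm^2

0.4029 g/mm^2


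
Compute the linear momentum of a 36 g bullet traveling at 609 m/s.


p = m*v = 0.036*609 = 21.92 kg·m/s

21.92 kg·m/s


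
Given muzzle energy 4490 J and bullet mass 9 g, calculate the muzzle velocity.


v = sqrt(2*E/m) = sqrt(2*4490/0.009) = 998.9 m/s

998.9 m/s


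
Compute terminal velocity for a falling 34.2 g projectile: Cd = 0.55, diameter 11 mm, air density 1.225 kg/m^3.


A = pi*(d/2)^2 = pi*(11/2000)^2 = 9.50332e-05 m^2
vt = sqrt(2mg/(Cd*rho*A)) = sqrt(2*0.0342*9.81/(0.55 * 1.225 * 9.50332e-05)) = 102.4 m/s

102.4 m/s


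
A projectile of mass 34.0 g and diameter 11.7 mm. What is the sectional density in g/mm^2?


SD = m/d^2 = 34.0/11.7^2 = 0.2484 g/mm^2

0.2484 g/mm^2


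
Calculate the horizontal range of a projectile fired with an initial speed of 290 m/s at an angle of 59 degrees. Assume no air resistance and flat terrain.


R = v0^2 * sin(2*theta) / g = 290^2 * sin(2*59°) / 9.81 = 7569 m

7569 m


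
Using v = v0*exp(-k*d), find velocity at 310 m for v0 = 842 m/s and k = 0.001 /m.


v = v0*exp(-k*d) = 842*exp(-0.001*310) = 617.6 m/s

617.6 m/s


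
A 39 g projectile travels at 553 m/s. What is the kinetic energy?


E = 0.5*m*v^2 = 0.5*0.039*553^2 = 5963 J

5963 J


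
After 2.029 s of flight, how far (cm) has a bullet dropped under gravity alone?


drop = 0.5*g*t^2 = 0.5*9.81*2.029^2 = 20.1931 m ≈ 2019 cm

2019 cm


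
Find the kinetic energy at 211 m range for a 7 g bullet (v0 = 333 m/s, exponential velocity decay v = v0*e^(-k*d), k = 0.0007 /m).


v = v0*exp(-k*d) = 333*exp(-0.0007*211) = 287.276 m/s
E = 0.5*m*v^2 = 0.5*0.007*287.276^2 = 288.8 J

288.8 J


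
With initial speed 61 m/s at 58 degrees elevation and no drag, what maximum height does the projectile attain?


H = (v0*sin(theta))^2 / (2g) = (61*sin(58°))^2 / (2*9.81) = 136.4 m

136.4 m


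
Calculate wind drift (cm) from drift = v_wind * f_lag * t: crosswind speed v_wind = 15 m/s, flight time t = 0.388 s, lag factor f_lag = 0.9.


drift = v_wind * lag * t = 15 * 0.9 * 0.388 = 5.238 m ≈ 523.8 cm

523.8 cm


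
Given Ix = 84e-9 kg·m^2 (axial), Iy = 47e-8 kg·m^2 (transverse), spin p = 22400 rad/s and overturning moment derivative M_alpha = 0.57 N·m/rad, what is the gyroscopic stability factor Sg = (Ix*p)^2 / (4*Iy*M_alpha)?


Sg = Ix^2 * p^2 / (4 * Iy * M_alpha) = (84e-9)^2 * 22400^2 / (4 * 47e-8 * 0.57) = 3.304

3.304


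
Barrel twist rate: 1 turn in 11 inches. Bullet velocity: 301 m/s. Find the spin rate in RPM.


twist_m = 11*0.0254 = 0.2794 m
spin = v/twist = 301/0.2794 = 1077.309 rev/s
RPM = spin*60 = 1077.309*60 ≈ 64639 RPM

64639 RPM


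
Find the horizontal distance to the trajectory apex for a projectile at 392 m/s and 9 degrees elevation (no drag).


R = v0^2*sin(2*theta)/g = 392^2*sin(2*9°)/9.81 = 4840.45 m
apex_dist = R/2 = 4840.45/2 = 2420 m

2420 m


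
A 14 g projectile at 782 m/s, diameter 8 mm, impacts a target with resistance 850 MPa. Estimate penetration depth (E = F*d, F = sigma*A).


A = pi*(d/2)^2 = pi*(8/2)^2 = 50.2655 mm^2
E = 0.5*m*v^2 = 0.5*0.014*782^2 = 4280.67 J
depth = E/(sigma*A) = 4280.67 J / (850 MPa * 50.2655 mm^2) = 4280.67/(850 * 50.2655) m = 0.10019 m ≈ 100.2 mm

100.2 mm


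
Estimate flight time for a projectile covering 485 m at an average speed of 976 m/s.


t = d/v = 485/976 = 0.4969 s

0.4969 s


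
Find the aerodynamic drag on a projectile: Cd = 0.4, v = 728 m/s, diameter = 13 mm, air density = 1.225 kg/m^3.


A = pi*(d/2)^2 = pi*(13/2000)^2 = 1.32732e-04 m^2
Fd = 0.5*Cd*rho*A*v^2 = 0.5*0.4*1.225*1.32732e-04*728^2 = 17.23 N

17.23 N


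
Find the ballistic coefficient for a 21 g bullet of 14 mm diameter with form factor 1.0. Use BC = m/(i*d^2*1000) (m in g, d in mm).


BC = m/(i*d^2*1000) = 21/(1.0 * 14^2 * 1000) = 0.0001071

0.0001071


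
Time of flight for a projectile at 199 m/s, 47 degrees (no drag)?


T = 2*v0*sin(theta)/g = 2*199*sin(47°)/9.81 = 29.67 s

29.67 s


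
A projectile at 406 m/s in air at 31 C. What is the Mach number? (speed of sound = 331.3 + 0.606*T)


a = 331.3 + 0.606*(31) = 350.086 m/s
M = v/a = 406/350.086 = 1.16

1.16


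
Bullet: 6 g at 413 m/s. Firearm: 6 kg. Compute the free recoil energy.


v_r = m_p*v_p/m_gun = 0.006*413/6 = 0.413 m/s, E_r = 0.5*m_gun*v_r^2 = 0.5*6*0.413^2 = 0.5117 J

0.5117 J


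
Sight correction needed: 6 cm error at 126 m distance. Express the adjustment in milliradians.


1 mrad subtends 1 cm per 10 m of range, so adj = error_cm / (dist_m / 10) = 6 / (126/10) = 0.4762 mrad

0.4762 mrad


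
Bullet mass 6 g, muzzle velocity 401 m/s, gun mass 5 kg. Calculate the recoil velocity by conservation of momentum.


v_recoil = m_p * v_p / m_gun = 0.006 * 401 / 5 = 0.4812 m/s

0.4812 m/s


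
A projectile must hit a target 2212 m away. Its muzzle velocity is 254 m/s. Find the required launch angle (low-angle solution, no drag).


sin(2*theta) = R*g/v0^2 = 2212*9.81/254^2 = 0.336346, theta = arcsin(0.336346)/2 = 9.827°

9.827 degrees


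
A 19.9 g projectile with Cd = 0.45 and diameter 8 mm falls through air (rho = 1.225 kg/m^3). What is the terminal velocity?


A = pi*(d/2)^2 = pi*(8/2000)^2 = 5.02655e-05 m^2
vt = sqrt(2mg/(Cd*rho*A)) = sqrt(2*0.0199*9.81/(0.45 * 1.225 * 5.02655e-05)) = 118.7 m/s

118.7 m/s


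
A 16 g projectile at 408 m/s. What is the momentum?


p = m*v = 0.016*408 = 6.528 kg·m/s

6.528 kg·m/s


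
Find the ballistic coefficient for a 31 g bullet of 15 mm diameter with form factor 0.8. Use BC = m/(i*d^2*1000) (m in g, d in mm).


BC = m/(i*d^2*1000) = 31/(0.8 * 15^2 * 1000) = 0.0001722

0.0001722


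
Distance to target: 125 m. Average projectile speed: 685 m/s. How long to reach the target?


t = d/v = 125/685 = 0.1825 s

0.1825 s


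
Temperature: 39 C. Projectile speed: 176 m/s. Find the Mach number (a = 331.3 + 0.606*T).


a = 331.3 + 0.606*(39) = 354.934 m/s
M = v/a = 176/354.934 = 0.4959

0.4959


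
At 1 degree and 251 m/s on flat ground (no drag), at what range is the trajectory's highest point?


R = v0^2*sin(2*theta)/g = 251^2*sin(2*1°)/9.81 = 224.129 m
apex_dist = R/2 = 224.129/2 = 112.1 m

112.1 m


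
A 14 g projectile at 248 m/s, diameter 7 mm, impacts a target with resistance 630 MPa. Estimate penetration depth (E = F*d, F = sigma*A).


A = pi*(d/2)^2 = pi*(7/2)^2 = 38.4845 mm^2
E = 0.5*m*v^2 = 0.5*0.014*248^2 = 430.528 J
depth = E/(sigma*A) = 430.528 J / (630 MPa * 38.4845 mm^2) = 430.528/(630 * 38.4845) m = 0.0177572 m ≈ 17.76 mm

17.76 mm


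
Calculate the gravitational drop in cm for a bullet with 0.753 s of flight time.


drop = 0.5*g*t^2 = 0.5*9.81*0.753^2 = 2.78118 m ≈ 278.1 cm

278.1 cm


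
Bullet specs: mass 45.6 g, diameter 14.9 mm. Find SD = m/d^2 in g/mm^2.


SD = m/d^2 = 45.6/14.9^2 = 0.2054 g/mm^2

0.2054 g/mm^2


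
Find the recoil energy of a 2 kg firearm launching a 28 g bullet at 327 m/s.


v_r = m_p*v_p/m_gun = 0.028*327/2 = 4.578 m/s, E_r = 0.5*m_gun*v_r^2 = 0.5*2*4.578^2 = 20.96 J

20.96 J


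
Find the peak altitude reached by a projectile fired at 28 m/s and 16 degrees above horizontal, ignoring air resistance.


H = (v0*sin(theta))^2 / (2g) = (28*sin(16°))^2 / (2*9.81) = 3.036 m

3.036 m


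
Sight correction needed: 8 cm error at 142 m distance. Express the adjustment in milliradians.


1 mrad subtends 1 cm per 10 m of range, so adj = error_cm / (dist_m / 10) = 8 / (142/10) = 0.5634 mrad

0.5634 mrad


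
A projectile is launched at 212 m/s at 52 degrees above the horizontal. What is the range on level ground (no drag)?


R = v0^2 * sin(2*theta) / g = 212^2 * sin(2*52°) / 9.81 = 4445 m

4445 m


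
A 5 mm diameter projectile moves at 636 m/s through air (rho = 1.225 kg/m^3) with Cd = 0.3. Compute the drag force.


A = pi*(d/2)^2 = pi*(5/2000)^2 = 1.96350e-05 m^2
Fd = 0.5*Cd*rho*A*v^2 = 0.5*0.3*1.225*1.96350e-05*636^2 = 1.459 N

1.459 N


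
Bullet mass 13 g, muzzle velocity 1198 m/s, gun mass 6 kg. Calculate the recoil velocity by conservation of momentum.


v_recoil = m_p * v_p / m_gun = 0.013 * 1198 / 6 = 2.596 m/s

2.596 m/s


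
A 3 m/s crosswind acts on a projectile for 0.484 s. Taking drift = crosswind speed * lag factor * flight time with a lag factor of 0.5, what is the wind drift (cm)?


drift = v_wind * lag * t = 3 * 0.5 * 0.484 = 0.726 m ≈ 72.6 cm

72.6 cm


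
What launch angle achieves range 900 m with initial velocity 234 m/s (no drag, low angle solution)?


sin(2*theta) = R*g/v0^2 = 900*9.81/234^2 = 0.161243, theta = arcsin(0.161243)/2 = 4.64°

4.64 degrees
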